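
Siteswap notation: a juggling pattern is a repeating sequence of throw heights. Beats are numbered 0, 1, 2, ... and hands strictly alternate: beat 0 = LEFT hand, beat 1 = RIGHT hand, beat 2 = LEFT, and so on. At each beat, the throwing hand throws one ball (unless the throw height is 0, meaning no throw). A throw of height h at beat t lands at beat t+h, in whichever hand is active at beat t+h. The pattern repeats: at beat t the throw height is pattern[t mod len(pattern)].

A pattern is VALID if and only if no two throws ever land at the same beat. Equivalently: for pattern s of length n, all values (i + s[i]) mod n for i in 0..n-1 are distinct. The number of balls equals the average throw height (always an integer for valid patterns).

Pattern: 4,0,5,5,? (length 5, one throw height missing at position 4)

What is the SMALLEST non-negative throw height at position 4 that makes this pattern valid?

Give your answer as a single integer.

i=0: (0 + 4) mod 5 = 4
i=1: (1 + 0) mod 5 = 1
i=2: (2 + 5) mod 5 = 2
i=3: (3 + 5) mod 5 = 3
i=4: s[i]=? (unknown)
Known residues: [1, 2, 3, 4]; need a permutation of 0..4, so missing residue r = 0
Need (4 + s) mod 5 = 0; smallest s = (0 - 4) mod 5 = 1

Answer: 1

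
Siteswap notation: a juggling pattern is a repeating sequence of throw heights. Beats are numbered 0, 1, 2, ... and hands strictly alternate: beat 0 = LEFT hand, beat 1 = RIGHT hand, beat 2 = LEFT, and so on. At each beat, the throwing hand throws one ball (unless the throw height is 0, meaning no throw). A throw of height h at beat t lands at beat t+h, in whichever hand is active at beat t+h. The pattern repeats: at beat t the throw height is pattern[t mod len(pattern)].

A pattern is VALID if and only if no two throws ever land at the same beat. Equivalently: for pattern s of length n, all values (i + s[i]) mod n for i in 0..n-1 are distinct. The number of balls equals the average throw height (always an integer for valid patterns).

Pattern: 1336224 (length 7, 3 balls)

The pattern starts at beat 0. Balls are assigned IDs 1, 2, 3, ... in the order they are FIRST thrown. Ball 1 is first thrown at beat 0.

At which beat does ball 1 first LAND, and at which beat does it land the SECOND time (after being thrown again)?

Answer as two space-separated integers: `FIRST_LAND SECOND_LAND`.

Beat 0 (L): throw ball1 h=1 -> lands@1:R; in-air after throw: [b1@1:R]
Beat 1 (R): throw ball1 h=3 -> lands@4:L; in-air after throw: [b1@4:L]
Beat 2 (L): throw ball2 h=3 -> lands@5:R; in-air after throw: [b1@4:L b2@5:R]
Beat 3 (R): throw ball3 h=6 -> lands@9:R; in-air after throw: [b1@4:L b2@5:R b3@9:R]
Beat 4 (L): throw ball1 h=2 -> lands@6:L; in-air after throw: [b2@5:R b1@6:L b3@9:R]
Ball 1: thrown@0 h=1 -> first land @1; rethrown@1 h=3 -> second land @4

Answer: 1 4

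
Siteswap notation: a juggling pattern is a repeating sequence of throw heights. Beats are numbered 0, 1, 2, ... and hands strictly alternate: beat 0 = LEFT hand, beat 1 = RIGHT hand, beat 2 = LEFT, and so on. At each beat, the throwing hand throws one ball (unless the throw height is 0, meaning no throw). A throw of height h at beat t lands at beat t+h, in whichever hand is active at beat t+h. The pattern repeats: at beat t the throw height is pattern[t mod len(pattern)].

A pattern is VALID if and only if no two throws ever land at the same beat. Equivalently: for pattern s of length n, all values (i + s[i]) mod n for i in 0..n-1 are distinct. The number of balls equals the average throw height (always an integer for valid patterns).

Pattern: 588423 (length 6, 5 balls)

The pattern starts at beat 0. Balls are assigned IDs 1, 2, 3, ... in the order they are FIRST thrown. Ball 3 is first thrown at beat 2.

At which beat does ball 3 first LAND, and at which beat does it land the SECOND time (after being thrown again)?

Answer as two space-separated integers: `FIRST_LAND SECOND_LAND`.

Answer: 10 12

Derivation:
Beat 0 (L): throw ball1 h=5 -> lands@5:R; in-air after throw: [b1@5:R]
Beat 1 (R): throw ball2 h=8 -> lands@9:R; in-air after throw: [b1@5:R b2@9:R]
Beat 2 (L): throw ball3 h=8 -> lands@10:L; in-air after throw: [b1@5:R b2@9:R b3@10:L]
Beat 3 (R): throw ball4 h=4 -> lands@7:R; in-air after throw: [b1@5:R b4@7:R b2@9:R b3@10:L]
Beat 4 (L): throw ball5 h=2 -> lands@6:L; in-air after throw: [b1@5:R b5@6:L b4@7:R b2@9:R b3@10:L]
Beat 5 (R): throw ball1 h=3 -> lands@8:L; in-air after throw: [b5@6:L b4@7:R b1@8:L b2@9:R b3@10:L]
Beat 6 (L): throw ball5 h=5 -> lands@11:R; in-air after throw: [b4@7:R b1@8:L b2@9:R b3@10:L b5@11:R]
Beat 7 (R): throw ball4 h=8 -> lands@15:R; in-air after throw: [b1@8:L b2@9:R b3@10:L b5@11:R b4@15:R]
Beat 8 (L): throw ball1 h=8 -> lands@16:L; in-air after throw: [b2@9:R b3@10:L b5@11:R b4@15:R b1@16:L]
Beat 9 (R): throw ball2 h=4 -> lands@13:R; in-air after throw: [b3@10:L b5@11:R b2@13:R b4@15:R b1@16:L]
Beat 10 (L): throw ball3 h=2 -> lands@12:L; in-air after throw: [b5@11:R b3@12:L b2@13:R b4@15:R b1@16:L]
Beat 11 (R): throw ball5 h=3 -> lands@14:L; in-air after throw: [b3@12:L b2@13:R b5@14:L b4@15:R b1@16:L]
Beat 12 (L): throw ball3 h=5 -> lands@17:R; in-air after throw: [b2@13:R b5@14:L b4@15:R b1@16:L b3@17:R]
Ball 3: thrown@2 h=8 -> first land @10; rethrown@10 h=2 -> second land @12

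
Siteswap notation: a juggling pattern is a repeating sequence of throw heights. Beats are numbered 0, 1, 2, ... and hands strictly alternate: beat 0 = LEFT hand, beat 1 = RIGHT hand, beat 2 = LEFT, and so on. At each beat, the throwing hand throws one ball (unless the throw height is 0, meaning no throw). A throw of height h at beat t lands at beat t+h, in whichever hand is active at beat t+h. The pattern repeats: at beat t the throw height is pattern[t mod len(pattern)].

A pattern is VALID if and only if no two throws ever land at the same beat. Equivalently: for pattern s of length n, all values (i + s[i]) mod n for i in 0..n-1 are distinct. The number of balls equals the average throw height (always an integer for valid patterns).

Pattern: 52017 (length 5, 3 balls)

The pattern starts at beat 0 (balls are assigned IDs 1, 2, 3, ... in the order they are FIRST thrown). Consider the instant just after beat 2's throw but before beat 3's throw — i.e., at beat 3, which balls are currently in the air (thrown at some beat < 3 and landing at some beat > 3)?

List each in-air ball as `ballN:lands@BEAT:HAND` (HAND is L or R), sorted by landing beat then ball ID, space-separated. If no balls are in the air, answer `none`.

Beat 0 (L): throw ball1 h=5 -> lands@5:R; in-air after throw: [b1@5:R]
Beat 1 (R): throw ball2 h=2 -> lands@3:R; in-air after throw: [b2@3:R b1@5:R]
Beat 3 (R): throw ball2 h=1 -> lands@4:L; in-air after throw: [b2@4:L b1@5:R]

Answer: ball1:lands@5:R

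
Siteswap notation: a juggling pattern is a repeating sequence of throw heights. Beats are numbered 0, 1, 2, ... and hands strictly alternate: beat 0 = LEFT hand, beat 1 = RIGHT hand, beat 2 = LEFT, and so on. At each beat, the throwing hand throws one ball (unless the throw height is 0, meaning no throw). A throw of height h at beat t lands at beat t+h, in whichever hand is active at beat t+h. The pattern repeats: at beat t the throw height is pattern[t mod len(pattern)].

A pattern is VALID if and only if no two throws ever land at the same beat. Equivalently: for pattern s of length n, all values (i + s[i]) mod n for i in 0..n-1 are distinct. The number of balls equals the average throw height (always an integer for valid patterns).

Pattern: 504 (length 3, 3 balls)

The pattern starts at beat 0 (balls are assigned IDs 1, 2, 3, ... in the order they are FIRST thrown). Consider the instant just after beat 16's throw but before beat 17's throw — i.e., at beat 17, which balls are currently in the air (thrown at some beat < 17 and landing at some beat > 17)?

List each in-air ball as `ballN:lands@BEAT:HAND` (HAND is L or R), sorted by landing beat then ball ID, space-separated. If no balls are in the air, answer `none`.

Beat 0 (L): throw ball1 h=5 -> lands@5:R; in-air after throw: [b1@5:R]
Beat 2 (L): throw ball2 h=4 -> lands@6:L; in-air after throw: [b1@5:R b2@6:L]
Beat 3 (R): throw ball3 h=5 -> lands@8:L; in-air after throw: [b1@5:R b2@6:L b3@8:L]
Beat 5 (R): throw ball1 h=4 -> lands@9:R; in-air after throw: [b2@6:L b3@8:L b1@9:R]
Beat 6 (L): throw ball2 h=5 -> lands@11:R; in-air after throw: [b3@8:L b1@9:R b2@11:R]
Beat 8 (L): throw ball3 h=4 -> lands@12:L; in-air after throw: [b1@9:R b2@11:R b3@12:L]
Beat 9 (R): throw ball1 h=5 -> lands@14:L; in-air after throw: [b2@11:R b3@12:L b1@14:L]
Beat 11 (R): throw ball2 h=4 -> lands@15:R; in-air after throw: [b3@12:L b1@14:L b2@15:R]
Beat 12 (L): throw ball3 h=5 -> lands@17:R; in-air after throw: [b1@14:L b2@15:R b3@17:R]
Beat 14 (L): throw ball1 h=4 -> lands@18:L; in-air after throw: [b2@15:R b3@17:R b1@18:L]
Beat 15 (R): throw ball2 h=5 -> lands@20:L; in-air after throw: [b3@17:R b1@18:L b2@20:L]
Beat 17 (R): throw ball3 h=4 -> lands@21:R; in-air after throw: [b1@18:L b2@20:L b3@21:R]

Answer: ball1:lands@18:L ball2:lands@20:L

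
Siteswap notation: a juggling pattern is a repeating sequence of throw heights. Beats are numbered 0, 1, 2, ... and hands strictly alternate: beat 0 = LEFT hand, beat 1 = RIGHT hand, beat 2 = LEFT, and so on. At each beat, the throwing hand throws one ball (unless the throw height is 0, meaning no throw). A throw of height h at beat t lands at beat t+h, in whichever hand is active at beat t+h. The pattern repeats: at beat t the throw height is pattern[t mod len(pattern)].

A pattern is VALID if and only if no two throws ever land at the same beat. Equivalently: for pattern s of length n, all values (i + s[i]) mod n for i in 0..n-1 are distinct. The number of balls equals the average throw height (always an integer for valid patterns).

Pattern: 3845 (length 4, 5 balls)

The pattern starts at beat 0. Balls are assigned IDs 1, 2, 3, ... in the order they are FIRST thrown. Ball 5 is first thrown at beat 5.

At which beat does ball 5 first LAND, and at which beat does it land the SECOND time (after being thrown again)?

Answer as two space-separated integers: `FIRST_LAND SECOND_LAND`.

Answer: 13 21

Derivation:
Beat 0 (L): throw ball1 h=3 -> lands@3:R; in-air after throw: [b1@3:R]
Beat 1 (R): throw ball2 h=8 -> lands@9:R; in-air after throw: [b1@3:R b2@9:R]
Beat 2 (L): throw ball3 h=4 -> lands@6:L; in-air after throw: [b1@3:R b3@6:L b2@9:R]
Beat 3 (R): throw ball1 h=5 -> lands@8:L; in-air after throw: [b3@6:L b1@8:L b2@9:R]
Beat 4 (L): throw ball4 h=3 -> lands@7:R; in-air after throw: [b3@6:L b4@7:R b1@8:L b2@9:R]
Beat 5 (R): throw ball5 h=8 -> lands@13:R; in-air after throw: [b3@6:L b4@7:R b1@8:L b2@9:R b5@13:R]
Beat 6 (L): throw ball3 h=4 -> lands@10:L; in-air after throw: [b4@7:R b1@8:L b2@9:R b3@10:L b5@13:R]
Beat 7 (R): throw ball4 h=5 -> lands@12:L; in-air after throw: [b1@8:L b2@9:R b3@10:L b4@12:L b5@13:R]
Beat 8 (L): throw ball1 h=3 -> lands@11:R; in-air after throw: [b2@9:R b3@10:L b1@11:R b4@12:L b5@13:R]
Beat 9 (R): throw ball2 h=8 -> lands@17:R; in-air after throw: [b3@10:L b1@11:R b4@12:L b5@13:R b2@17:R]
Beat 10 (L): throw ball3 h=4 -> lands@14:L; in-air after throw: [b1@11:R b4@12:L b5@13:R b3@14:L b2@17:R]
Beat 11 (R): throw ball1 h=5 -> lands@16:L; in-air after throw: [b4@12:L b5@13:R b3@14:L b1@16:L b2@17:R]
Beat 12 (L): throw ball4 h=3 -> lands@15:R; in-air after throw: [b5@13:R b3@14:L b4@15:R b1@16:L b2@17:R]
Beat 13 (R): throw ball5 h=8 -> lands@21:R; in-air after throw: [b3@14:L b4@15:R b1@16:L b2@17:R b5@21:R]
Beat 14 (L): throw ball3 h=4 -> lands@18:L; in-air after throw: [b4@15:R b1@16:L b2@17:R b3@18:L b5@21:R]
Beat 15 (R): throw ball4 h=5 -> lands@20:L; in-air after throw: [b1@16:L b2@17:R b3@18:L b4@20:L b5@21:R]
Beat 16 (L): throw ball1 h=3 -> lands@19:R; in-air after throw: [b2@17:R b3@18:L b1@19:R b4@20:L b5@21:R]
Beat 17 (R): throw ball2 h=8 -> lands@25:R; in-air after throw: [b3@18:L b1@19:R b4@20:L b5@21:R b2@25:R]
Beat 18 (L): throw ball3 h=4 -> lands@22:L; in-air after throw: [b1@19:R b4@20:L b5@21:R b3@22:L b2@25:R]
Beat 19 (R): throw ball1 h=5 -> lands@24:L; in-air after throw: [b4@20:L b5@21:R b3@22:L b1@24:L b2@25:R]
Beat 20 (L): throw ball4 h=3 -> lands@23:R; in-air after throw: [b5@21:R b3@22:L b4@23:R b1@24:L b2@25:R]
Beat 21 (R): throw ball5 h=8 -> lands@29:R; in-air after throw: [b3@22:L b4@23:R b1@24:L b2@25:R b5@29:R]
Ball 5: thrown@5 h=8 -> first land @13; rethrown@13 h=8 -> second land @21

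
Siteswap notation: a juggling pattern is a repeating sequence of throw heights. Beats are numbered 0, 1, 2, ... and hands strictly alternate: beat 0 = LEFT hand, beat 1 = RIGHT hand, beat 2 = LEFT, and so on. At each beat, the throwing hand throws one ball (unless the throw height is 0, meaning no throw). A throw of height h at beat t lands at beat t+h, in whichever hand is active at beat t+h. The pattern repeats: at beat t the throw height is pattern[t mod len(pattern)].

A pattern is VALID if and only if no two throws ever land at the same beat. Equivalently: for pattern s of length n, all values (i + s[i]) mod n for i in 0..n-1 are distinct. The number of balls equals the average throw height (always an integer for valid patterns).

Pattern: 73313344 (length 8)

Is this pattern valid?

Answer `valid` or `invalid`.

Answer: invalid

Derivation:
i=0: (i + s[i]) mod n = (0 + 7) mod 8 = 7
i=1: (i + s[i]) mod n = (1 + 3) mod 8 = 4
i=2: (i + s[i]) mod n = (2 + 3) mod 8 = 5
i=3: (i + s[i]) mod n = (3 + 1) mod 8 = 4
i=4: (i + s[i]) mod n = (4 + 3) mod 8 = 7
i=5: (i + s[i]) mod n = (5 + 3) mod 8 = 0
i=6: (i + s[i]) mod n = (6 + 4) mod 8 = 2
i=7: (i + s[i]) mod n = (7 + 4) mod 8 = 3
Residues: [7, 4, 5, 4, 7, 0, 2, 3], distinct: False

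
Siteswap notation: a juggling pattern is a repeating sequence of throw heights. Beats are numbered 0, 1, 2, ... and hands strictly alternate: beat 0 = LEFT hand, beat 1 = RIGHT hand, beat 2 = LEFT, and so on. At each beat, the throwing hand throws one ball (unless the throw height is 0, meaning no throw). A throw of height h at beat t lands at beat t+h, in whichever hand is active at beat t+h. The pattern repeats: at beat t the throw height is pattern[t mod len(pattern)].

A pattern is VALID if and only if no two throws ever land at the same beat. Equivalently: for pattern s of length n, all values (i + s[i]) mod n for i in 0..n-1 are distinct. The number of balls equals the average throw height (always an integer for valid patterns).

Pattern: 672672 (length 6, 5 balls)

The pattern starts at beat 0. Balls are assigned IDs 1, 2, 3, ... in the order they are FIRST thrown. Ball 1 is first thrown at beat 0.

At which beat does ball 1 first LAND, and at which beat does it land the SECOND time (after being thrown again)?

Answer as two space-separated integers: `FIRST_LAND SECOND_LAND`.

Beat 0 (L): throw ball1 h=6 -> lands@6:L; in-air after throw: [b1@6:L]
Beat 1 (R): throw ball2 h=7 -> lands@8:L; in-air after throw: [b1@6:L b2@8:L]
Beat 2 (L): throw ball3 h=2 -> lands@4:L; in-air after throw: [b3@4:L b1@6:L b2@8:L]
Beat 3 (R): throw ball4 h=6 -> lands@9:R; in-air after throw: [b3@4:L b1@6:L b2@8:L b4@9:R]
Beat 4 (L): throw ball3 h=7 -> lands@11:R; in-air after throw: [b1@6:L b2@8:L b4@9:R b3@11:R]
Beat 5 (R): throw ball5 h=2 -> lands@7:R; in-air after throw: [b1@6:L b5@7:R b2@8:L b4@9:R b3@11:R]
Beat 6 (L): throw ball1 h=6 -> lands@12:L; in-air after throw: [b5@7:R b2@8:L b4@9:R b3@11:R b1@12:L]
Beat 7 (R): throw ball5 h=7 -> lands@14:L; in-air after throw: [b2@8:L b4@9:R b3@11:R b1@12:L b5@14:L]
Beat 8 (L): throw ball2 h=2 -> lands@10:L; in-air after throw: [b4@9:R b2@10:L b3@11:R b1@12:L b5@14:L]
Beat 9 (R): throw ball4 h=6 -> lands@15:R; in-air after throw: [b2@10:L b3@11:R b1@12:L b5@14:L b4@15:R]
Beat 10 (L): throw ball2 h=7 -> lands@17:R; in-air after throw: [b3@11:R b1@12:L b5@14:L b4@15:R b2@17:R]
Beat 11 (R): throw ball3 h=2 -> lands@13:R; in-air after throw: [b1@12:L b3@13:R b5@14:L b4@15:R b2@17:R]
Beat 12 (L): throw ball1 h=6 -> lands@18:L; in-air after throw: [b3@13:R b5@14:L b4@15:R b2@17:R b1@18:L]
Ball 1: thrown@0 h=6 -> first land @6; rethrown@6 h=6 -> second land @12

Answer: 6 12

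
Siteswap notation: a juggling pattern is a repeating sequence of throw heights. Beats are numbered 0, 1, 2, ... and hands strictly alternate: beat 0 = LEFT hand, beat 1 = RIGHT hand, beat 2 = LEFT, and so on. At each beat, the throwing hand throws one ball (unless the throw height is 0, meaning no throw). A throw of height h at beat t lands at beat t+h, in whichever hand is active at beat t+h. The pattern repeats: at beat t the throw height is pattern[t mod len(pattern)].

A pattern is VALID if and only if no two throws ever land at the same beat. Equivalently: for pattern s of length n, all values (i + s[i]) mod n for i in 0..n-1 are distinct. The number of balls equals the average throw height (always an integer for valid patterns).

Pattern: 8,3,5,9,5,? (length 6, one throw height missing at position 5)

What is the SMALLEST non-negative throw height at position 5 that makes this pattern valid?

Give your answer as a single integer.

i=0: (0 + 8) mod 6 = 2
i=1: (1 + 3) mod 6 = 4
i=2: (2 + 5) mod 6 = 1
i=3: (3 + 9) mod 6 = 0
i=4: (4 + 5) mod 6 = 3
i=5: s[i]=? (unknown)
Known residues: [0, 1, 2, 3, 4]; need a permutation of 0..5, so missing residue r = 5
Need (5 + s) mod 6 = 5; smallest s = (5 - 5) mod 6 = 0

Answer: 0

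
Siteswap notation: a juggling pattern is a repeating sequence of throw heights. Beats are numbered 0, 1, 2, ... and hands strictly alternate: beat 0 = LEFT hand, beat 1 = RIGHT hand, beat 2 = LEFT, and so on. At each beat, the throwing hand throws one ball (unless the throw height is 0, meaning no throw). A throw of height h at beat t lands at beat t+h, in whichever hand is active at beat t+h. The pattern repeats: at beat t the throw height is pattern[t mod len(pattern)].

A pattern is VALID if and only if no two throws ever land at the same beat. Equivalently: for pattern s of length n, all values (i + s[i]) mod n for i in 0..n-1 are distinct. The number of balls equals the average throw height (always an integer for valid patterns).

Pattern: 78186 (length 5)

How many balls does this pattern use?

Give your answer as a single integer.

Pattern = [7, 8, 1, 8, 6], length n = 5
  position 0: throw height = 7, running sum = 7
  position 1: throw height = 8, running sum = 15
  position 2: throw height = 1, running sum = 16
  position 3: throw height = 8, running sum = 24
  position 4: throw height = 6, running sum = 30
Total sum = 30; balls = sum / n = 30 / 5 = 6

Answer: 6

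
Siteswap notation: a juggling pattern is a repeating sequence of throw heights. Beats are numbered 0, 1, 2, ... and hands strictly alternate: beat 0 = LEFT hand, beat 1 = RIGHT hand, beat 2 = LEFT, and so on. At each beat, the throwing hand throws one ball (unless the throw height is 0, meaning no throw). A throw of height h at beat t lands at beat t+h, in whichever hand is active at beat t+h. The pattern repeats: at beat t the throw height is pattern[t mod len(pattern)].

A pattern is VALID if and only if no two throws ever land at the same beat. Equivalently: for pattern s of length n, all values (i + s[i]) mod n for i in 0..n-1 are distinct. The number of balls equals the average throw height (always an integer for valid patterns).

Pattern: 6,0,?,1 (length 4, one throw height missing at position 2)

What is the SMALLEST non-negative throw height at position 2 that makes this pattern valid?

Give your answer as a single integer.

i=0: (0 + 6) mod 4 = 2
i=1: (1 + 0) mod 4 = 1
i=2: s[i]=? (unknown)
i=3: (3 + 1) mod 4 = 0
Known residues: [0, 1, 2]; need a permutation of 0..3, so missing residue r = 3
Need (2 + s) mod 4 = 3; smallest s = (3 - 2) mod 4 = 1

Answer: 1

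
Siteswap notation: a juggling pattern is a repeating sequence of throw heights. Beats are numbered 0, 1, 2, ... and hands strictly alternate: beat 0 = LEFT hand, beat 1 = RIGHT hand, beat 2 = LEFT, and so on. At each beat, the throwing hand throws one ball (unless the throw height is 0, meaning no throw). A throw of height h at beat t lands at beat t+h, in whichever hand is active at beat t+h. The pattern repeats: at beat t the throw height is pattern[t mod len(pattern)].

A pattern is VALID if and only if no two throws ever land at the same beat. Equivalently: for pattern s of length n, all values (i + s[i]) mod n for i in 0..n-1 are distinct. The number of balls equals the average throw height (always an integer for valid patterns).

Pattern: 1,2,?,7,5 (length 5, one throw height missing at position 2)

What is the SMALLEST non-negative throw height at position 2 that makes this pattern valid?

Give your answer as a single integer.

Answer: 0

Derivation:
i=0: (0 + 1) mod 5 = 1
i=1: (1 + 2) mod 5 = 3
i=2: s[i]=? (unknown)
i=3: (3 + 7) mod 5 = 0
i=4: (4 + 5) mod 5 = 4
Known residues: [0, 1, 3, 4]; need a permutation of 0..4, so missing residue r = 2
Need (2 + s) mod 5 = 2; smallest s = (2 - 2) mod 5 = 0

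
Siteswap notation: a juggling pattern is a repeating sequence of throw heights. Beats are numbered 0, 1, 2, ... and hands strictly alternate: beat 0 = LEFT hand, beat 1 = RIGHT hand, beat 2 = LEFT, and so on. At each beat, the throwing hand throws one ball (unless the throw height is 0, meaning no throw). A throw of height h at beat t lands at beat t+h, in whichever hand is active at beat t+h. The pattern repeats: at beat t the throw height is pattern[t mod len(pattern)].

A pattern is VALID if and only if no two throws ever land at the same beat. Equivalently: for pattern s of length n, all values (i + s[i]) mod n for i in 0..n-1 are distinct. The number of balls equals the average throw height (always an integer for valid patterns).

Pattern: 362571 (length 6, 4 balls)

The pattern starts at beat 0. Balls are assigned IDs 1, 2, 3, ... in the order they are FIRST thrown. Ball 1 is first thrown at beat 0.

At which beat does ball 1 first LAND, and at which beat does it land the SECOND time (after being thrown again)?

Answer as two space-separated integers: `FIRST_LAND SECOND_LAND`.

Answer: 3 8

Derivation:
Beat 0 (L): throw ball1 h=3 -> lands@3:R; in-air after throw: [b1@3:R]
Beat 1 (R): throw ball2 h=6 -> lands@7:R; in-air after throw: [b1@3:R b2@7:R]
Beat 2 (L): throw ball3 h=2 -> lands@4:L; in-air after throw: [b1@3:R b3@4:L b2@7:R]
Beat 3 (R): throw ball1 h=5 -> lands@8:L; in-air after throw: [b3@4:L b2@7:R b1@8:L]
Beat 4 (L): throw ball3 h=7 -> lands@11:R; in-air after throw: [b2@7:R b1@8:L b3@11:R]
Beat 5 (R): throw ball4 h=1 -> lands@6:L; in-air after throw: [b4@6:L b2@7:R b1@8:L b3@11:R]
Beat 6 (L): throw ball4 h=3 -> lands@9:R; in-air after throw: [b2@7:R b1@8:L b4@9:R b3@11:R]
Beat 7 (R): throw ball2 h=6 -> lands@13:R; in-air after throw: [b1@8:L b4@9:R b3@11:R b2@13:R]
Beat 8 (L): throw ball1 h=2 -> lands@10:L; in-air after throw: [b4@9:R b1@10:L b3@11:R b2@13:R]
Ball 1: thrown@0 h=3 -> first land @3; rethrown@3 h=5 -> second land @8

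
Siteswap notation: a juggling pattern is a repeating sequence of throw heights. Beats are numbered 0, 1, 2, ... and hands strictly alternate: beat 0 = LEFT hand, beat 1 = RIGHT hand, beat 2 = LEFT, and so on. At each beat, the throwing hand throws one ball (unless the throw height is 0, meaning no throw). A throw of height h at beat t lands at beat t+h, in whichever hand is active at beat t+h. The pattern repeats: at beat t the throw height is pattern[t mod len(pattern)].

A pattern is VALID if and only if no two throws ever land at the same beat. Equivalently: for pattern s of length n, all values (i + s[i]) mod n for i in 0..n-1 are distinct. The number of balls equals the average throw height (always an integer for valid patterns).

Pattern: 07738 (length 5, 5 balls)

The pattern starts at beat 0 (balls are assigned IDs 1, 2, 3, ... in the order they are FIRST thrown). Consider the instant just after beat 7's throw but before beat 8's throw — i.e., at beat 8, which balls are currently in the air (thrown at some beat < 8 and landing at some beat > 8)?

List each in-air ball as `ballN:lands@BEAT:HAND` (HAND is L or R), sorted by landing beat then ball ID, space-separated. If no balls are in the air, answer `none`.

Answer: ball2:lands@9:R ball4:lands@12:L ball3:lands@13:R ball5:lands@14:L

Derivation:
Beat 1 (R): throw ball1 h=7 -> lands@8:L; in-air after throw: [b1@8:L]
Beat 2 (L): throw ball2 h=7 -> lands@9:R; in-air after throw: [b1@8:L b2@9:R]
Beat 3 (R): throw ball3 h=3 -> lands@6:L; in-air after throw: [b3@6:L b1@8:L b2@9:R]
Beat 4 (L): throw ball4 h=8 -> lands@12:L; in-air after throw: [b3@6:L b1@8:L b2@9:R b4@12:L]
Beat 6 (L): throw ball3 h=7 -> lands@13:R; in-air after throw: [b1@8:L b2@9:R b4@12:L b3@13:R]
Beat 7 (R): throw ball5 h=7 -> lands@14:L; in-air after throw: [b1@8:L b2@9:R b4@12:L b3@13:R b5@14:L]
Beat 8 (L): throw ball1 h=3 -> lands@11:R; in-air after throw: [b2@9:R b1@11:R b4@12:L b3@13:R b5@14:L]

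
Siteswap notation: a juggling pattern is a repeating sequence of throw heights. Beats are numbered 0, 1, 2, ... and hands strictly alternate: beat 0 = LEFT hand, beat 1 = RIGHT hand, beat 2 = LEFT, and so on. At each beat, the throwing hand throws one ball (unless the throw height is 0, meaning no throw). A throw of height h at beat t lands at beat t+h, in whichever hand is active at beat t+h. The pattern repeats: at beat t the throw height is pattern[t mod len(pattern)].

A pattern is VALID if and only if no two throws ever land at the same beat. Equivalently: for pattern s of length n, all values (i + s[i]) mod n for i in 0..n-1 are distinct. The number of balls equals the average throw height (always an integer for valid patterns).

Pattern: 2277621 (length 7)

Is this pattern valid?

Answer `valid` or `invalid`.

i=0: (i + s[i]) mod n = (0 + 2) mod 7 = 2
i=1: (i + s[i]) mod n = (1 + 2) mod 7 = 3
i=2: (i + s[i]) mod n = (2 + 7) mod 7 = 2
i=3: (i + s[i]) mod n = (3 + 7) mod 7 = 3
i=4: (i + s[i]) mod n = (4 + 6) mod 7 = 3
i=5: (i + s[i]) mod n = (5 + 2) mod 7 = 0
i=6: (i + s[i]) mod n = (6 + 1) mod 7 = 0
Residues: [2, 3, 2, 3, 3, 0, 0], distinct: False

Answer: invalid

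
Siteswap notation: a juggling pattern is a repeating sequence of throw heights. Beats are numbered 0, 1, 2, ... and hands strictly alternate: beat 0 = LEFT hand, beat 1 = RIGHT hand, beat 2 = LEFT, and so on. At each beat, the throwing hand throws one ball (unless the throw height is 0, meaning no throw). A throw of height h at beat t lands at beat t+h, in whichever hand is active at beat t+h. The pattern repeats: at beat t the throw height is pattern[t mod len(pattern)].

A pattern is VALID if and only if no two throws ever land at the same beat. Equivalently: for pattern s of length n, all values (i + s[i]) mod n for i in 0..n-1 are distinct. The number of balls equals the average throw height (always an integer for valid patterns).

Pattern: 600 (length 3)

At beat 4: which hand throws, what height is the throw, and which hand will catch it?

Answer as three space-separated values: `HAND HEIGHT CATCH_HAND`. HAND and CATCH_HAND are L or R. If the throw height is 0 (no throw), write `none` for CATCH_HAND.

Beat 4: 4 mod 2 = 0, so hand = L
Throw height = pattern[4 mod 3] = pattern[1] = 0

Answer: L 0 none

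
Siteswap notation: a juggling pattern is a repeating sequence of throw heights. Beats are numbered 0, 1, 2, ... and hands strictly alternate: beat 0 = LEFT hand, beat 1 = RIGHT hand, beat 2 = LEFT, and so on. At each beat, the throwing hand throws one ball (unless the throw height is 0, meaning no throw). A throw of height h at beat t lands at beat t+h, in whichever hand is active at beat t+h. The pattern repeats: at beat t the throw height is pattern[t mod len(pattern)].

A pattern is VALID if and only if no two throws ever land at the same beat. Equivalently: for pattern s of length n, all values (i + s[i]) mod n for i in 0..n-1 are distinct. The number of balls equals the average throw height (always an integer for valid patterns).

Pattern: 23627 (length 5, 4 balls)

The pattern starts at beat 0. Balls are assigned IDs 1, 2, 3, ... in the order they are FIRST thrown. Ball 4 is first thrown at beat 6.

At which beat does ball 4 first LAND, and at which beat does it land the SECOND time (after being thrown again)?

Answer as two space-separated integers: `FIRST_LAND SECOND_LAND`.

Answer: 9 16

Derivation:
Beat 0 (L): throw ball1 h=2 -> lands@2:L; in-air after throw: [b1@2:L]
Beat 1 (R): throw ball2 h=3 -> lands@4:L; in-air after throw: [b1@2:L b2@4:L]
Beat 2 (L): throw ball1 h=6 -> lands@8:L; in-air after throw: [b2@4:L b1@8:L]
Beat 3 (R): throw ball3 h=2 -> lands@5:R; in-air after throw: [b2@4:L b3@5:R b1@8:L]
Beat 4 (L): throw ball2 h=7 -> lands@11:R; in-air after throw: [b3@5:R b1@8:L b2@11:R]
Beat 5 (R): throw ball3 h=2 -> lands@7:R; in-air after throw: [b3@7:R b1@8:L b2@11:R]
Beat 6 (L): throw ball4 h=3 -> lands@9:R; in-air after throw: [b3@7:R b1@8:L b4@9:R b2@11:R]
Beat 7 (R): throw ball3 h=6 -> lands@13:R; in-air after throw: [b1@8:L b4@9:R b2@11:R b3@13:R]
Beat 8 (L): throw ball1 h=2 -> lands@10:L; in-air after throw: [b4@9:R b1@10:L b2@11:R b3@13:R]
Beat 9 (R): throw ball4 h=7 -> lands@16:L; in-air after throw: [b1@10:L b2@11:R b3@13:R b4@16:L]
Beat 10 (L): throw ball1 h=2 -> lands@12:L; in-air after throw: [b2@11:R b1@12:L b3@13:R b4@16:L]
Beat 11 (R): throw ball2 h=3 -> lands@14:L; in-air after throw: [b1@12:L b3@13:R b2@14:L b4@16:L]
Beat 12 (L): throw ball1 h=6 -> lands@18:L; in-air after throw: [b3@13:R b2@14:L b4@16:L b1@18:L]
Beat 13 (R): throw ball3 h=2 -> lands@15:R; in-air after throw: [b2@14:L b3@15:R b4@16:L b1@18:L]
Beat 14 (L): throw ball2 h=7 -> lands@21:R; in-air after throw: [b3@15:R b4@16:L b1@18:L b2@21:R]
Beat 15 (R): throw ball3 h=2 -> lands@17:R; in-air after throw: [b4@16:L b3@17:R b1@18:L b2@21:R]
Beat 16 (L): throw ball4 h=3 -> lands@19:R; in-air after throw: [b3@17:R b1@18:L b4@19:R b2@21:R]
Ball 4: thrown@6 h=3 -> first land @9; rethrown@9 h=7 -> second land @16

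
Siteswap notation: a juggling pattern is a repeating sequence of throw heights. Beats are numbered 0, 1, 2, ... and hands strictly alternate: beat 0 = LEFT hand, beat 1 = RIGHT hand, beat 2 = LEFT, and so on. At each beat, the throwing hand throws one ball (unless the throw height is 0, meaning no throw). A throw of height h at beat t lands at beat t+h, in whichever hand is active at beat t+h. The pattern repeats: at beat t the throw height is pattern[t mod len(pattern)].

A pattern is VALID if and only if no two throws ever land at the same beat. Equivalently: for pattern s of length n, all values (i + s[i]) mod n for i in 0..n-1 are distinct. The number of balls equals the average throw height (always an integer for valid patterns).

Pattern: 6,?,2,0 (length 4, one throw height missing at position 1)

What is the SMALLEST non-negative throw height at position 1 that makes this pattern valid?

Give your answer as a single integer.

Answer: 0

Derivation:
i=0: (0 + 6) mod 4 = 2
i=1: s[i]=? (unknown)
i=2: (2 + 2) mod 4 = 0
i=3: (3 + 0) mod 4 = 3
Known residues: [0, 2, 3]; need a permutation of 0..3, so missing residue r = 1
Need (1 + s) mod 4 = 1; smallest s = (1 - 1) mod 4 = 0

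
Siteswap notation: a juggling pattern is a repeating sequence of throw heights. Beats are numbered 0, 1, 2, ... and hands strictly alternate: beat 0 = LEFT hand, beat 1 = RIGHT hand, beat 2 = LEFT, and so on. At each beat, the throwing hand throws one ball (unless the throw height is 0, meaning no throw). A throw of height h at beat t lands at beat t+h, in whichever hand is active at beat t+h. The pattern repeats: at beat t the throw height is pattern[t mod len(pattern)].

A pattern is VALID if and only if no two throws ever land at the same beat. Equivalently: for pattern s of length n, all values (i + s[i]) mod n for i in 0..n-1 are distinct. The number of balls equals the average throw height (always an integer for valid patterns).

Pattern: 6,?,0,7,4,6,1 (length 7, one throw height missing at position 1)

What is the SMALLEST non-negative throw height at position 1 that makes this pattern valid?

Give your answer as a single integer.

Answer: 4

Derivation:
i=0: (0 + 6) mod 7 = 6
i=1: s[i]=? (unknown)
i=2: (2 + 0) mod 7 = 2
i=3: (3 + 7) mod 7 = 3
i=4: (4 + 4) mod 7 = 1
i=5: (5 + 6) mod 7 = 4
i=6: (6 + 1) mod 7 = 0
Known residues: [0, 1, 2, 3, 4, 6]; need a permutation of 0..6, so missing residue r = 5
Need (1 + s) mod 7 = 5; smallest s = (5 - 1) mod 7 = 4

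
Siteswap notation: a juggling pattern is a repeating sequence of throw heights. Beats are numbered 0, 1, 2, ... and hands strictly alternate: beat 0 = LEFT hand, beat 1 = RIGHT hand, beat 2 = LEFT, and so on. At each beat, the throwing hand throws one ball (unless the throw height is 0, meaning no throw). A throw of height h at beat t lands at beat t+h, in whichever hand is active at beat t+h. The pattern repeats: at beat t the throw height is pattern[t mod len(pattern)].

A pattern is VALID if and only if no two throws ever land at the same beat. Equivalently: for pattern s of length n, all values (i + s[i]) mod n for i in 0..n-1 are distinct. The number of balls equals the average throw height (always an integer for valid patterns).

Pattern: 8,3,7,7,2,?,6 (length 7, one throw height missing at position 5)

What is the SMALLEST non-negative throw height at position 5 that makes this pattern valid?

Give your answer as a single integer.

i=0: (0 + 8) mod 7 = 1
i=1: (1 + 3) mod 7 = 4
i=2: (2 + 7) mod 7 = 2
i=3: (3 + 7) mod 7 = 3
i=4: (4 + 2) mod 7 = 6
i=5: s[i]=? (unknown)
i=6: (6 + 6) mod 7 = 5
Known residues: [1, 2, 3, 4, 5, 6]; need a permutation of 0..6, so missing residue r = 0
Need (5 + s) mod 7 = 0; smallest s = (0 - 5) mod 7 = 2

Answer: 2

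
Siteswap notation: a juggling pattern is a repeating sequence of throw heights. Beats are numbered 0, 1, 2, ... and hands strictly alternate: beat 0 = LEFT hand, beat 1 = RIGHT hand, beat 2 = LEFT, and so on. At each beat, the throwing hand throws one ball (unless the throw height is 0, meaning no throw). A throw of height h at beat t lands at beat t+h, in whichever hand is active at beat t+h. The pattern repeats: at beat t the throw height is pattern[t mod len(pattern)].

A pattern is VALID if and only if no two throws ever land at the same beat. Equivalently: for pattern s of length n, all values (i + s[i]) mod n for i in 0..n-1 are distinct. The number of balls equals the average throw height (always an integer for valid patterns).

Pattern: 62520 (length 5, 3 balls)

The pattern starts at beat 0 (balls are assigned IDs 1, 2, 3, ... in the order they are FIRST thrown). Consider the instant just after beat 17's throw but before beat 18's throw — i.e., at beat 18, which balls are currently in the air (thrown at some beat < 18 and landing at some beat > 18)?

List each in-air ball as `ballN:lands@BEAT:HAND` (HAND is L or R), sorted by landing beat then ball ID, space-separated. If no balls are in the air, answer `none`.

Beat 0 (L): throw ball1 h=6 -> lands@6:L; in-air after throw: [b1@6:L]
Beat 1 (R): throw ball2 h=2 -> lands@3:R; in-air after throw: [b2@3:R b1@6:L]
Beat 2 (L): throw ball3 h=5 -> lands@7:R; in-air after throw: [b2@3:R b1@6:L b3@7:R]
Beat 3 (R): throw ball2 h=2 -> lands@5:R; in-air after throw: [b2@5:R b1@6:L b3@7:R]
Beat 5 (R): throw ball2 h=6 -> lands@11:R; in-air after throw: [b1@6:L b3@7:R b2@11:R]
Beat 6 (L): throw ball1 h=2 -> lands@8:L; in-air after throw: [b3@7:R b1@8:L b2@11:R]
Beat 7 (R): throw ball3 h=5 -> lands@12:L; in-air after throw: [b1@8:L b2@11:R b3@12:L]
Beat 8 (L): throw ball1 h=2 -> lands@10:L; in-air after throw: [b1@10:L b2@11:R b3@12:L]
Beat 10 (L): throw ball1 h=6 -> lands@16:L; in-air after throw: [b2@11:R b3@12:L b1@16:L]
Beat 11 (R): throw ball2 h=2 -> lands@13:R; in-air after throw: [b3@12:L b2@13:R b1@16:L]
Beat 12 (L): throw ball3 h=5 -> lands@17:R; in-air after throw: [b2@13:R b1@16:L b3@17:R]
Beat 13 (R): throw ball2 h=2 -> lands@15:R; in-air after throw: [b2@15:R b1@16:L b3@17:R]
Beat 15 (R): throw ball2 h=6 -> lands@21:R; in-air after throw: [b1@16:L b3@17:R b2@21:R]
Beat 16 (L): throw ball1 h=2 -> lands@18:L; in-air after throw: [b3@17:R b1@18:L b2@21:R]
Beat 17 (R): throw ball3 h=5 -> lands@22:L; in-air after throw: [b1@18:L b2@21:R b3@22:L]
Beat 18 (L): throw ball1 h=2 -> lands@20:L; in-air after throw: [b1@20:L b2@21:R b3@22:L]

Answer: ball2:lands@21:R ball3:lands@22:L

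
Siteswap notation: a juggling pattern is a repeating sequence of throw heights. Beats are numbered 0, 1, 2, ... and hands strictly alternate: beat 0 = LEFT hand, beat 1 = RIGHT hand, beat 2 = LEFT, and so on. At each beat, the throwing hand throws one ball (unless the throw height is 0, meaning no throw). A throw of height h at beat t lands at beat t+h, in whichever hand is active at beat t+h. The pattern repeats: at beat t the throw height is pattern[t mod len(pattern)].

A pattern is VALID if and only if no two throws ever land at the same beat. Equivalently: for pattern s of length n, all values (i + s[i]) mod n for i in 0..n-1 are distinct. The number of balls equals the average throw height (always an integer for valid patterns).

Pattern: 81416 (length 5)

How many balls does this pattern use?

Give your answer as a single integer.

Pattern = [8, 1, 4, 1, 6], length n = 5
  position 0: throw height = 8, running sum = 8
  position 1: throw height = 1, running sum = 9
  position 2: throw height = 4, running sum = 13
  position 3: throw height = 1, running sum = 14
  position 4: throw height = 6, running sum = 20
Total sum = 20; balls = sum / n = 20 / 5 = 4

Answer: 4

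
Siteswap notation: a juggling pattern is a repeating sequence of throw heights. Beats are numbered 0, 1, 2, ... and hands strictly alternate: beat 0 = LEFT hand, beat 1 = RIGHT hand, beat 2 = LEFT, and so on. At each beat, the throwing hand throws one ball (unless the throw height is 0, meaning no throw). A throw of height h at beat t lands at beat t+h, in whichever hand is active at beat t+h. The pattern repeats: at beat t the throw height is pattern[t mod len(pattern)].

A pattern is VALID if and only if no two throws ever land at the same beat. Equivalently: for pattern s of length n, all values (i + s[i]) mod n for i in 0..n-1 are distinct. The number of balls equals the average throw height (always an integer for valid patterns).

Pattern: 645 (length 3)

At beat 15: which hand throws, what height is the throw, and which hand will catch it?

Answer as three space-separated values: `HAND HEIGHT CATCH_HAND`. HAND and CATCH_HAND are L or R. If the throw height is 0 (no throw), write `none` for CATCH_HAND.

Answer: R 6 R

Derivation:
Beat 15: 15 mod 2 = 1, so hand = R
Throw height = pattern[15 mod 3] = pattern[0] = 6
Lands at beat 15+6=21, 21 mod 2 = 1, so catch hand = R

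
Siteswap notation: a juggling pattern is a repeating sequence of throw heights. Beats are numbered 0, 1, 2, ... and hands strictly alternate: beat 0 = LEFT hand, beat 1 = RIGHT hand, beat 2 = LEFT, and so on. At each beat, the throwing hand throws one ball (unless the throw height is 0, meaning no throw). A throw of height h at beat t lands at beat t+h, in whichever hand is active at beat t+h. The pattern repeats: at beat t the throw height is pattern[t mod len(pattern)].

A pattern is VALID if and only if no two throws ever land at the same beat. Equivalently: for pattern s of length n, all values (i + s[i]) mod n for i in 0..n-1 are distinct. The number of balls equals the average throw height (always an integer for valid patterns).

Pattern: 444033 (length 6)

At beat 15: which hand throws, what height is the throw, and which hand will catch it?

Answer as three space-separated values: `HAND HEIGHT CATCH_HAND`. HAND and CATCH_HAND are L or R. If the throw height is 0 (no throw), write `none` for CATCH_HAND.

Beat 15: 15 mod 2 = 1, so hand = R
Throw height = pattern[15 mod 6] = pattern[3] = 0

Answer: R 0 none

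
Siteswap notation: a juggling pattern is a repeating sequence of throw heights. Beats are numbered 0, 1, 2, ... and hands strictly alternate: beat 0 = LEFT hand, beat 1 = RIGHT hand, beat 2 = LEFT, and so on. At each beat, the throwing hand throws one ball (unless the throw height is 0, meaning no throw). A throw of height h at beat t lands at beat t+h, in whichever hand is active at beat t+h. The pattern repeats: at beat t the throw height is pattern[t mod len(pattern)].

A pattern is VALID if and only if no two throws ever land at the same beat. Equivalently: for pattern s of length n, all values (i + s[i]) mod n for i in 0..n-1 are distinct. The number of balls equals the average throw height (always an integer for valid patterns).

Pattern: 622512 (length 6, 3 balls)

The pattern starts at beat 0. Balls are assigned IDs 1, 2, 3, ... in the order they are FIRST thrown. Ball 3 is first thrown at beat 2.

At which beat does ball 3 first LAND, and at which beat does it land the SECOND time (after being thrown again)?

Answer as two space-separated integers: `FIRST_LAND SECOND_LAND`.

Beat 0 (L): throw ball1 h=6 -> lands@6:L; in-air after throw: [b1@6:L]
Beat 1 (R): throw ball2 h=2 -> lands@3:R; in-air after throw: [b2@3:R b1@6:L]
Beat 2 (L): throw ball3 h=2 -> lands@4:L; in-air after throw: [b2@3:R b3@4:L b1@6:L]
Beat 3 (R): throw ball2 h=5 -> lands@8:L; in-air after throw: [b3@4:L b1@6:L b2@8:L]
Beat 4 (L): throw ball3 h=1 -> lands@5:R; in-air after throw: [b3@5:R b1@6:L b2@8:L]
Beat 5 (R): throw ball3 h=2 -> lands@7:R; in-air after throw: [b1@6:L b3@7:R b2@8:L]
Ball 3: thrown@2 h=2 -> first land @4; rethrown@4 h=1 -> second land @5

Answer: 4 5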